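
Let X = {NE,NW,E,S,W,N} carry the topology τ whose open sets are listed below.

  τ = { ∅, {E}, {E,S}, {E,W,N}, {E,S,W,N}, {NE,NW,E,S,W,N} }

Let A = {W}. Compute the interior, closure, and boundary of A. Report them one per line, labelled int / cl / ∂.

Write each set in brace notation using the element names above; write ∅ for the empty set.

open subsets of A: ∅; so int(A) = ∅
closure: X∖int(X∖A) = X∖{E,S} = {NE,NW,W,N}
∂A = {NE,NW,W,N} minus ∅ = {NE,NW,W,N}

int(A) = ∅
cl(A)  = {NE,NW,W,N}
∂A     = {NE,NW,W,N}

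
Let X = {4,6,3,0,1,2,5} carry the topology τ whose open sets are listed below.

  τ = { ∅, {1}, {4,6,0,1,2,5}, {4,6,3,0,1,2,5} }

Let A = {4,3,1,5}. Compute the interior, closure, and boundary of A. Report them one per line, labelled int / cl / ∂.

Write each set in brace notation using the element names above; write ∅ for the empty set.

interior: largest open inside A is {1} (from ∅, {1})
cl via duality: int({6,0,2}) = ∅, so X∖∅ = {4,6,3,0,1,2,5}
cl∖int = {4,6,3,0,2,5}

int(A) = {1}
cl(A)  = {4,6,3,0,1,2,5}
∂A     = {4,6,3,0,2,5}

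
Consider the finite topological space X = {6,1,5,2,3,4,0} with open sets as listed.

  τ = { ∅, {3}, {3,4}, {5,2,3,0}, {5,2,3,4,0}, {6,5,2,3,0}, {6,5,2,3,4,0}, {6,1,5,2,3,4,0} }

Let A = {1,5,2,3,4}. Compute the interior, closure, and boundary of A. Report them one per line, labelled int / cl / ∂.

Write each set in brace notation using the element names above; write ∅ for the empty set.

U open, U⊆A: ∅, {3}, {3,4}. int(A) = ⋃ = {3,4}
X∖A={6,0}, int(X∖A)=∅, hence cl(A)={6,1,5,2,3,4,0}
∂A: remove int from cl → {6,1,5,2,0}

int(A) = {3,4}
cl(A)  = {6,1,5,2,3,4,0}
∂A     = {6,1,5,2,0}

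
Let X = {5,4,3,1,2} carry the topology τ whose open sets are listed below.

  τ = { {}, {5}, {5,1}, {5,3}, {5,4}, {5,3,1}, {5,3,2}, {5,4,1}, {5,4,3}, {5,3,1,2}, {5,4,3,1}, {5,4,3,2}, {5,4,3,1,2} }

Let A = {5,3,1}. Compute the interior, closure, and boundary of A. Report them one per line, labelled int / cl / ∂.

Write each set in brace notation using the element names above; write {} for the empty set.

open subsets of A: {}, {5}, {5,1}, {5,3}, {5,3,1}; so int(A) = {5,3,1}
closure: X∖int(X∖A) = X∖{} = {5,4,3,1,2}
∂A = {5,4,3,1,2} minus {5,3,1} = {4,2}

int(A) = {5,3,1}
cl(A)  = {5,4,3,1,2}
∂A     = {4,2}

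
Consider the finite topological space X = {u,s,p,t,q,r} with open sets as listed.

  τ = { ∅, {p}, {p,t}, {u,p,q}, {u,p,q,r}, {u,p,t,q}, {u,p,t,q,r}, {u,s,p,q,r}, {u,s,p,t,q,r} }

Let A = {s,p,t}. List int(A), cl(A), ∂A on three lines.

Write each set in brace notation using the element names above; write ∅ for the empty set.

opens ⊆ A: ∅, {p}, {p,t}; union → int = {p,t}
complement {u,q,r}; its interior ∅; cl(A) = X∖∅ = {u,s,p,t,q,r}
boundary = {u,s,p,t,q,r} ∖ {p,t} = {u,s,q,r}

int(A) = {p,t}
cl(A)  = {u,s,p,t,q,r}
∂A     = {u,s,q,r}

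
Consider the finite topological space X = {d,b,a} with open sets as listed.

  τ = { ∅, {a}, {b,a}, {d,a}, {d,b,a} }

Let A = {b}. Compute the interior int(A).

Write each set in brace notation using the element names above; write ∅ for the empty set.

open subsets of A: ∅; so int(A) = ∅

∅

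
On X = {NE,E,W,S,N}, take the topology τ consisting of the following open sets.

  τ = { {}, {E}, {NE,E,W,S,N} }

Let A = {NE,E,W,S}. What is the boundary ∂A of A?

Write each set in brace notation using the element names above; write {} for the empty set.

{NE,W,S,N}

opens ⊆ A: {}, {E}; union → int = {E}
complement {N}; its interior {}; cl(A) = X∖{} = {NE,E,W,S,N}
boundary = {NE,E,W,S,N} ∖ {E} = {NE,W,S,N}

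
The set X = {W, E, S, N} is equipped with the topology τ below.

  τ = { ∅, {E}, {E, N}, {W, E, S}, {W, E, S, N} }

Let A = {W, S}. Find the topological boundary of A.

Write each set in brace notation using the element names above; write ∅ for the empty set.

U open, U⊆A: ∅. int(A) = ⋃ = ∅
X∖A={E, N}, int(X∖A)={E, N}, hence cl(A)={W, S}
∂A: remove int from cl → {W, S}

{W, S}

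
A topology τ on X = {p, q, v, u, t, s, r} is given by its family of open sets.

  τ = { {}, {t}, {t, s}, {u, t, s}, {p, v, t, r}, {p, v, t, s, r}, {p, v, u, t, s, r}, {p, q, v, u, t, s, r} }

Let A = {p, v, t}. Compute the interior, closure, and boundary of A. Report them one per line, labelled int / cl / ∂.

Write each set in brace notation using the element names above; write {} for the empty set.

int(A) = {t}
cl(A)  = {p, q, v, u, t, s, r}
∂A     = {p, q, v, u, s, r}

interior: largest open inside A is {t} (from {}, {t})
cl via duality: int({q, u, s, r}) = {}, so X∖{} = {p, q, v, u, t, s, r}
cl∖int = {p, q, v, u, s, r}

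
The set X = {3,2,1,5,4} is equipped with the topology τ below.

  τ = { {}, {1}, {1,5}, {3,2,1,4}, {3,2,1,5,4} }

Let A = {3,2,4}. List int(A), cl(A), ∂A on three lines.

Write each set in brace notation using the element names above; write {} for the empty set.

int(A) = {}
cl(A)  = {3,2,4}
∂A     = {3,2,4}

U open, U⊆A: {}. int(A) = ⋃ = {}
X∖A={1,5}, int(X∖A)={1,5}, hence cl(A)={3,2,4}
∂A: remove int from cl → {3,2,4}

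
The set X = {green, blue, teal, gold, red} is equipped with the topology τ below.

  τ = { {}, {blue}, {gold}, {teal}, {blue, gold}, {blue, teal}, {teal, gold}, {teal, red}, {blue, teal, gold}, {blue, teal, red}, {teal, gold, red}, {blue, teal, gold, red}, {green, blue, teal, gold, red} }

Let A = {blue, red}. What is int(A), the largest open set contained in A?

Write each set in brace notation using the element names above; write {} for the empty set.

{blue}

interior: largest open inside A is {blue} (from {}, {blue})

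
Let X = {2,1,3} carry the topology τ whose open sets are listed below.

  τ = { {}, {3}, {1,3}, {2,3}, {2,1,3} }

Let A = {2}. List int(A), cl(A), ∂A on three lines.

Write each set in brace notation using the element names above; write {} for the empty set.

int(A) = {}
cl(A)  = {2}
∂A     = {2}

open subsets of A: {}; so int(A) = {}
closure: X∖int(X∖A) = X∖{1,3} = {2}
∂A = {2} minus {} = {2}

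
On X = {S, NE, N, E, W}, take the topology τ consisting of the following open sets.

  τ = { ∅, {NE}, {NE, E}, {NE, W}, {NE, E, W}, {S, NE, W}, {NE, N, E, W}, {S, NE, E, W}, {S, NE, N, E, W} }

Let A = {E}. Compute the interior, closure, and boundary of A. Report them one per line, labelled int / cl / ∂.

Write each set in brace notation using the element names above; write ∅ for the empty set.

int(A) = ∅
cl(A)  = {N, E}
∂A     = {N, E}

U open, U⊆A: ∅. int(A) = ⋃ = ∅
X∖A={S, NE, N, W}, int(X∖A)={S, NE, W}, hence cl(A)={N, E}
∂A: remove int from cl → {N, E}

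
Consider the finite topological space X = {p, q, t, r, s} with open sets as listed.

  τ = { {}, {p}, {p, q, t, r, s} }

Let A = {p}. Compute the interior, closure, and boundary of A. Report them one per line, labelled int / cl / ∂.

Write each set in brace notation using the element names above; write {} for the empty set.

int(A) = {p}
cl(A)  = {p, q, t, r, s}
∂A     = {q, t, r, s}

interior: largest open inside A is {p} (from {}, {p})
cl via duality: int({q, t, r, s}) = {}, so X∖{} = {p, q, t, r, s}
cl∖int = {q, t, r, s}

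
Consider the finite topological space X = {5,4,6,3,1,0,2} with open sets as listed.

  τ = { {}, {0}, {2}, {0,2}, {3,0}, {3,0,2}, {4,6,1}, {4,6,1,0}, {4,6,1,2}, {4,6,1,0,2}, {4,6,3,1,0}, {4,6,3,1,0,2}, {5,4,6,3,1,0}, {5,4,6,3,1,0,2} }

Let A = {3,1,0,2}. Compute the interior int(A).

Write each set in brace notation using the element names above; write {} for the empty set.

interior: largest open inside A is {3,0,2} (from {}, {0}, {2}, {3,0}, {0,2}, {3,0,2})

{3,0,2}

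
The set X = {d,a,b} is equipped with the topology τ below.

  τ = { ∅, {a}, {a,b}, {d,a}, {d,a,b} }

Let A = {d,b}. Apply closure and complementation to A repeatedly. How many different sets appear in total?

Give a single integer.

X∖A={a}, int(X∖A)={a}, hence cl(A)={d,b}
Orbit (k=closure, c=complement):
  1. A     = {d,b}
  2. cA    = {a}
  3. kcA   = {d,a,b}
  4. ckcA  = ∅
(closed under both — stop)

4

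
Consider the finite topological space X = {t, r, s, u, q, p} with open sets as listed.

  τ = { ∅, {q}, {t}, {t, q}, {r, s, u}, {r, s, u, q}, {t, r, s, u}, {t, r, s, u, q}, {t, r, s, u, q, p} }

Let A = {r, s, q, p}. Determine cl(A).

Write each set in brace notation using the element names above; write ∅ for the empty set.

{r, s, u, q, p}

cl via duality: int({t, u}) = {t}, so X∖{t} = {r, s, u, q, p}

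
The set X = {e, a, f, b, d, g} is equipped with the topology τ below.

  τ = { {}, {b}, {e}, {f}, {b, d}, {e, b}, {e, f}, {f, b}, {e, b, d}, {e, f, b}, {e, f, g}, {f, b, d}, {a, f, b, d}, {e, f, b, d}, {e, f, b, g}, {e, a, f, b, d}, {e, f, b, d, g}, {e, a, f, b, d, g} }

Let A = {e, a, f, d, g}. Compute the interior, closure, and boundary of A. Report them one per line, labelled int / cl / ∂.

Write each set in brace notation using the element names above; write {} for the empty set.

int(A) = {e, f, g}
cl(A)  = {e, a, f, d, g}
∂A     = {a, d}

opens ⊆ A: {}, {f}, {e}, {e, f}, {e, f, g}; union → int = {e, f, g}
complement {b}; its interior {b}; cl(A) = X∖{b} = {e, a, f, d, g}
boundary = {e, a, f, d, g} ∖ {e, f, g} = {a, d}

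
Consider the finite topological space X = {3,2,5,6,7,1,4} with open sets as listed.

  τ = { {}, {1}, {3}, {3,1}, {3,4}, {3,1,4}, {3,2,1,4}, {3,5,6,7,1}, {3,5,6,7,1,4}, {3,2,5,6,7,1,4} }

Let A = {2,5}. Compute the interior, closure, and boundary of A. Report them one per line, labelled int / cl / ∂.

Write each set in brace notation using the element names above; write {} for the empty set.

U open, U⊆A: {}. int(A) = ⋃ = {}
X∖A={3,6,7,1,4}, int(X∖A)={3,1,4}, hence cl(A)={2,5,6,7}
∂A: remove int from cl → {2,5,6,7}

int(A) = {}
cl(A)  = {2,5,6,7}
∂A     = {2,5,6,7}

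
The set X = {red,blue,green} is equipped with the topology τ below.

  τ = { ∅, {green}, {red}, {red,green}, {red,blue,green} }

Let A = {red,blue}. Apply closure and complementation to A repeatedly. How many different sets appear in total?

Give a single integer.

4

complement {green}; its interior {green}; cl(A) = X∖{green} = {red,blue}
With k = closure, c = complement:
  1. A     = {red,blue}
  2. cA    = {green}
  3. kcA   = {blue,green}
  4. ckcA  = {red}
k, c of each give nothing new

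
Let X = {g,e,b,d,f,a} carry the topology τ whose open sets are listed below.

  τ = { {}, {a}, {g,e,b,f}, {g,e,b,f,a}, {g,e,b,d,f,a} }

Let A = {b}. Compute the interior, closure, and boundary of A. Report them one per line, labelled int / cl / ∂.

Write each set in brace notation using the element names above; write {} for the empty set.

interior: largest open inside A is {} (from {})
cl via duality: int({g,e,d,f,a}) = {a}, so X∖{a} = {g,e,b,d,f}
cl∖int = {g,e,b,d,f}

int(A) = {}
cl(A)  = {g,e,b,d,f}
∂A     = {g,e,b,d,f}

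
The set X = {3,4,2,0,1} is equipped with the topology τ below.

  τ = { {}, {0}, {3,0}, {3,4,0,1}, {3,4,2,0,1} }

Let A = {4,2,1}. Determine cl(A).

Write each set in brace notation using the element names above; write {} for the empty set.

{4,2,1}

closure: X∖int(X∖A) = X∖{3,0} = {4,2,1}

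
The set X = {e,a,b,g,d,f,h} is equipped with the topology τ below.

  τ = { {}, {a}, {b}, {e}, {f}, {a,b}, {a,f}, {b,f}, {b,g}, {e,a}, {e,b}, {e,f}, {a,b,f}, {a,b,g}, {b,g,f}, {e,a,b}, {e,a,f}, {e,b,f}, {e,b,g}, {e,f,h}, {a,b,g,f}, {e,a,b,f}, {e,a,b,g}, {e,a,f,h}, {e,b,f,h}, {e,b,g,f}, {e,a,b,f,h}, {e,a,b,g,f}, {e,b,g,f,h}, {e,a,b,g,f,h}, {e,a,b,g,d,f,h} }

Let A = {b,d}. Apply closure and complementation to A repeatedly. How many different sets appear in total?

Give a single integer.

8

complement {e,a,g,f,h}; its interior {e,a,f,h}; cl(A) = X∖{e,a,f,h} = {b,g,d}
With k = closure, c = complement:
  1. A     = {b,d}
  2. kA    = {b,g,d}
  3. cA    = {e,a,g,f,h}
  4. ckA   = {e,a,f,h}
  5. kcA   = {e,a,g,d,f,h}
  6. kckA  = {e,a,d,f,h}
  7. ckcA  = {b}
  8. ckckA = {b,g}
k, c of each give nothing new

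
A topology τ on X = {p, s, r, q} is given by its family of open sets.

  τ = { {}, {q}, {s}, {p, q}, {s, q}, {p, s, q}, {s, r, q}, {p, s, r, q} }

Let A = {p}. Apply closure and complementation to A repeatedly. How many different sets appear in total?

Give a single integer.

4

cl via duality: int({s, r, q}) = {s, r, q}, so X∖{s, r, q} = {p}
Write k for closure, c for complement:
  1. A     = {p}
  2. cA    = {s, r, q}
  3. kcA   = {p, s, r, q}
  4. ckcA  = {}
applying k or c yields no new set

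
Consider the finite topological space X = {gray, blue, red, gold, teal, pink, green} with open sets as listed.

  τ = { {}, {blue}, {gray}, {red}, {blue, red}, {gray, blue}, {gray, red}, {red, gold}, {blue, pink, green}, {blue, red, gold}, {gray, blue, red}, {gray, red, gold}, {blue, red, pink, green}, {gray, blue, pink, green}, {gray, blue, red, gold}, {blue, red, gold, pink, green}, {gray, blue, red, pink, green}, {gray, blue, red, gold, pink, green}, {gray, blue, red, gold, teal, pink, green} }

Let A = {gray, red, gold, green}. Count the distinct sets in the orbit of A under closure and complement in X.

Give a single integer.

8

cl via duality: int({blue, teal, pink}) = {blue}, so X∖{blue} = {gray, red, gold, teal, pink, green}
Write k for closure, c for complement:
  1. A     = {gray, red, gold, green}
  2. kA    = {gray, red, gold, teal, pink, green}
  3. cA    = {blue, teal, pink}
  4. ckA   = {blue}
  5. kcA   = {blue, teal, pink, green}
  6. ckcA  = {gray, red, gold}
  7. kckcA = {gray, red, gold, teal}
  8. ckckcA = {blue, pink, green}
applying k or c yields no new set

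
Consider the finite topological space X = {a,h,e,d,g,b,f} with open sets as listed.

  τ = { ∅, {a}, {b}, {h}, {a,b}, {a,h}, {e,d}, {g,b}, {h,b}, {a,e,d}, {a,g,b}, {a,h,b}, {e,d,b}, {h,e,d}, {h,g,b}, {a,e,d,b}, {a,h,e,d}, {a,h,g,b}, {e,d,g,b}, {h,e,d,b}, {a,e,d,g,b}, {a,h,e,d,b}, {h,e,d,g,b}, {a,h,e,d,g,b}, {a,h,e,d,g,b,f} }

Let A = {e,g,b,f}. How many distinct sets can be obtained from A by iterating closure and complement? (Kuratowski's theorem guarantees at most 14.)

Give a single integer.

10

complement {a,h,d}; its interior {a,h}; cl(A) = X∖{a,h} = {e,d,g,b,f}
With k = closure, c = complement:
  1. A     = {e,g,b,f}
  2. kA    = {e,d,g,b,f}
  3. cA    = {a,h,d}
  4. ckA   = {a,h}
  5. kcA   = {a,h,e,d,f}
  6. kckA  = {a,h,f}
  7. ckcA  = {g,b}
  8. ckckA = {e,d,g,b}
  9. kckcA = {g,b,f}
  10. ckckcA = {a,h,e,d}
k, c of each give nothing new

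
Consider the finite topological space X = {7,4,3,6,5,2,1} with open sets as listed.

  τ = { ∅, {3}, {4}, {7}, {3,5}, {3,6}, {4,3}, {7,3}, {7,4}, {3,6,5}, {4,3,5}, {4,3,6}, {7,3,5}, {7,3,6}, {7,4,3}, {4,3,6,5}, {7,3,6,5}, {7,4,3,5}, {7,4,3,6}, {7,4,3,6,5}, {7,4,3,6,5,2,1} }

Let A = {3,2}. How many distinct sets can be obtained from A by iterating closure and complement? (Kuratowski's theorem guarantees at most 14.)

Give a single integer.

complement {7,4,6,5,1}; its interior {7,4}; cl(A) = X∖{7,4} = {3,6,5,2,1}
With k = closure, c = complement:
  1. A     = {3,2}
  2. kA    = {3,6,5,2,1}
  3. cA    = {7,4,6,5,1}
  4. ckA   = {7,4}
  5. kcA   = {7,4,6,5,2,1}
  6. kckA  = {7,4,2,1}
  7. ckcA  = {3}
  8. ckckA = {3,6,5}
k, c of each give nothing new

8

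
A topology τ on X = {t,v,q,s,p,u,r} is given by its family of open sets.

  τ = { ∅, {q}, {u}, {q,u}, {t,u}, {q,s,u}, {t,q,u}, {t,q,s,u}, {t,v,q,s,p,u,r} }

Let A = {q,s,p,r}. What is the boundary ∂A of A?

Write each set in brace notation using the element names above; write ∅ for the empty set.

interior: largest open inside A is {q} (from ∅, {q})
cl via duality: int({t,v,u}) = {t,u}, so X∖{t,u} = {v,q,s,p,r}
cl∖int = {v,s,p,r}

{v,s,p,r}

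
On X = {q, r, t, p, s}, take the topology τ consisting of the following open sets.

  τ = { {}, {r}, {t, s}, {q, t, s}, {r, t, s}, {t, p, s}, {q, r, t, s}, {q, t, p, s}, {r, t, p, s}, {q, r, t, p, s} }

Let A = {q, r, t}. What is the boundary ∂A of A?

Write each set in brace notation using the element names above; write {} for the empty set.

interior: largest open inside A is {r} (from {}, {r})
cl via duality: int({p, s}) = {}, so X∖{} = {q, r, t, p, s}
cl∖int = {q, t, p, s}

{q, t, p, s}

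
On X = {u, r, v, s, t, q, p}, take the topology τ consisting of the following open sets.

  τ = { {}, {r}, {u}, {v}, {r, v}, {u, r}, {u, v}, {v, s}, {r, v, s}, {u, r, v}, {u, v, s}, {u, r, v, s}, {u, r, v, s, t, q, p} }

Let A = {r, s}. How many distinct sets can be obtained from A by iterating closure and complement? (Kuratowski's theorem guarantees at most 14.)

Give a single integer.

8

complement {u, v, t, q, p}; its interior {u, v}; cl(A) = X∖{u, v} = {r, s, t, q, p}
With k = closure, c = complement:
  1. A     = {r, s}
  2. kA    = {r, s, t, q, p}
  3. cA    = {u, v, t, q, p}
  4. ckA   = {u, v}
  5. kcA   = {u, v, s, t, q, p}
  6. ckcA  = {r}
  7. kckcA = {r, t, q, p}
  8. ckckcA = {u, v, s}
k, c of each give nothing new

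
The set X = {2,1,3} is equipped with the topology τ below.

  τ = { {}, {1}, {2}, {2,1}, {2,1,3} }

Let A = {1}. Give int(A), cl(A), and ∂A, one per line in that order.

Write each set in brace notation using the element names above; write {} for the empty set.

int(A) = {1}
cl(A)  = {1,3}
∂A     = {3}

U open, U⊆A: {}, {1}. int(A) = ⋃ = {1}
X∖A={2,3}, int(X∖A)={2}, hence cl(A)={1,3}
∂A: remove int from cl → {3}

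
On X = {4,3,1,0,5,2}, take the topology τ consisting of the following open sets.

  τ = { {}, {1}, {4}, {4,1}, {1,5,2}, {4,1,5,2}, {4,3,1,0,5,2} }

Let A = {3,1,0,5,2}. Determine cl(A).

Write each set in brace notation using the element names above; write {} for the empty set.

complement {4}; its interior {4}; cl(A) = X∖{4} = {3,1,0,5,2}

{3,1,0,5,2}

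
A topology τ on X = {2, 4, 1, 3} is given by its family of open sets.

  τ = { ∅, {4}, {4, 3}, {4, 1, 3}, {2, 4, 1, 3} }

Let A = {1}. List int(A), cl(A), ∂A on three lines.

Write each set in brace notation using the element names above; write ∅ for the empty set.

open subsets of A: ∅; so int(A) = ∅
closure: X∖int(X∖A) = X∖{4, 3} = {2, 1}
∂A = {2, 1} minus ∅ = {2, 1}

int(A) = ∅
cl(A)  = {2, 1}
∂A     = {2, 1}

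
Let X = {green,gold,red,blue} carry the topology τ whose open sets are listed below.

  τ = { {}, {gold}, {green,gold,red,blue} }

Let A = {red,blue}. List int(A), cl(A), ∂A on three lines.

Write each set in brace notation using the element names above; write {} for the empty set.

int(A) = {}
cl(A)  = {green,red,blue}
∂A     = {green,red,blue}

interior: largest open inside A is {} (from {})
cl via duality: int({green,gold}) = {gold}, so X∖{gold} = {green,red,blue}
cl∖int = {green,red,blue}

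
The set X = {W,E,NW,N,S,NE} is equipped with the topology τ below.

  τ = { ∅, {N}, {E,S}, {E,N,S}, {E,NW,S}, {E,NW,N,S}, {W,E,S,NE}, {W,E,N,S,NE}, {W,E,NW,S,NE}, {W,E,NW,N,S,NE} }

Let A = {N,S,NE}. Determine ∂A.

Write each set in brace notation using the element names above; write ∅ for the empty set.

interior: largest open inside A is {N} (from ∅, {N})
cl via duality: int({W,E,NW}) = ∅, so X∖∅ = {W,E,NW,N,S,NE}
cl∖int = {W,E,NW,S,NE}

{W,E,NW,S,NE}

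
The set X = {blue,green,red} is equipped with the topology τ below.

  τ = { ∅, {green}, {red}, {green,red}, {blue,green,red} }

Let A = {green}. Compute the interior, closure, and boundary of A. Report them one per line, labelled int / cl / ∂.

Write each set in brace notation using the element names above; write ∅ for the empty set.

U open, U⊆A: ∅, {green}. int(A) = ⋃ = {green}
X∖A={blue,red}, int(X∖A)={red}, hence cl(A)={blue,green}
∂A: remove int from cl → {blue}

int(A) = {green}
cl(A)  = {blue,green}
∂A     = {blue}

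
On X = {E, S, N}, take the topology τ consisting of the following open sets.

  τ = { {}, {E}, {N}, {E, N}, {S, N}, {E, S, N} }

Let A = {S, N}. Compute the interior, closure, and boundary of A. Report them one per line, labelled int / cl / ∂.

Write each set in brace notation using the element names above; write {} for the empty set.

int(A) = {S, N}
cl(A)  = {S, N}
∂A     = {}

U open, U⊆A: {}, {N}, {S, N}. int(A) = ⋃ = {S, N}
X∖A={E}, int(X∖A)={E}, hence cl(A)={S, N}
∂A: remove int from cl → {}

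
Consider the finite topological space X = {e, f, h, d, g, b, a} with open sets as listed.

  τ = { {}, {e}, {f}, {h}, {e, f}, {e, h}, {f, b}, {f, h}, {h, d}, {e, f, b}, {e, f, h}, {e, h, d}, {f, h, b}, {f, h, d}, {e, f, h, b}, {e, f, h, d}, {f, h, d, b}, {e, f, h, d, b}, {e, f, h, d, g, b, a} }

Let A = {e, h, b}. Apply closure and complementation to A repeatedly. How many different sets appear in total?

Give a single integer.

complement {f, d, g, a}; its interior {f}; cl(A) = X∖{f} = {e, h, d, g, b, a}
With k = closure, c = complement:
  1. A     = {e, h, b}
  2. kA    = {e, h, d, g, b, a}
  3. cA    = {f, d, g, a}
  4. ckA   = {f}
  5. kcA   = {f, d, g, b, a}
  6. kckA  = {f, g, b, a}
  7. ckcA  = {e, h}
  8. ckckA = {e, h, d}
  9. kckcA = {e, h, d, g, a}
  10. ckckcA = {f, b}
k, c of each give nothing new

10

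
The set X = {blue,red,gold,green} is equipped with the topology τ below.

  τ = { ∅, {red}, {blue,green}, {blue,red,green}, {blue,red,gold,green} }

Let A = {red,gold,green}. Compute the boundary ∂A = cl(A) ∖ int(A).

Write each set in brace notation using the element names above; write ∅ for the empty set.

{blue,gold,green}

U open, U⊆A: ∅, {red}. int(A) = ⋃ = {red}
X∖A={blue}, int(X∖A)=∅, hence cl(A)={blue,red,gold,green}
∂A: remove int from cl → {blue,gold,green}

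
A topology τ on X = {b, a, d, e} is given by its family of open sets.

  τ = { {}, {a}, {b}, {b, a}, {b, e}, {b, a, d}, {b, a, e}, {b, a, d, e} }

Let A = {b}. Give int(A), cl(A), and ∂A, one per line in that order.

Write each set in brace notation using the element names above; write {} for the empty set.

int(A) = {b}
cl(A)  = {b, d, e}
∂A     = {d, e}

interior: largest open inside A is {b} (from {}, {b})
cl via duality: int({a, d, e}) = {a}, so X∖{a} = {b, d, e}
cl∖int = {d, e}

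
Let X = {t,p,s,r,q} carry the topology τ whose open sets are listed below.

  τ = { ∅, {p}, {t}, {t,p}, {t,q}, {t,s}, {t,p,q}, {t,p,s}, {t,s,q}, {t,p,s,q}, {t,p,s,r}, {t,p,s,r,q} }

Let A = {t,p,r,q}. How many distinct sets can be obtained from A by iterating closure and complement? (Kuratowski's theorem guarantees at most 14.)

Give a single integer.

X∖A={s}, int(X∖A)=∅, hence cl(A)={t,p,s,r,q}
Orbit (k=closure, c=complement):
  1. A     = {t,p,r,q}
  2. kA    = {t,p,s,r,q}
  3. cA    = {s}
  4. ckA   = ∅
  5. kcA   = {s,r}
  6. ckcA  = {t,p,q}
(closed under both — stop)

6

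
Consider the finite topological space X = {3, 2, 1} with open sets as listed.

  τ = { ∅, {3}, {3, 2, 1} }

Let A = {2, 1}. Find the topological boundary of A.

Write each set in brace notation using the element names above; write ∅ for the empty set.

{2, 1}

U open, U⊆A: ∅. int(A) = ⋃ = ∅
X∖A={3}, int(X∖A)={3}, hence cl(A)={2, 1}
∂A: remove int from cl → {2, 1}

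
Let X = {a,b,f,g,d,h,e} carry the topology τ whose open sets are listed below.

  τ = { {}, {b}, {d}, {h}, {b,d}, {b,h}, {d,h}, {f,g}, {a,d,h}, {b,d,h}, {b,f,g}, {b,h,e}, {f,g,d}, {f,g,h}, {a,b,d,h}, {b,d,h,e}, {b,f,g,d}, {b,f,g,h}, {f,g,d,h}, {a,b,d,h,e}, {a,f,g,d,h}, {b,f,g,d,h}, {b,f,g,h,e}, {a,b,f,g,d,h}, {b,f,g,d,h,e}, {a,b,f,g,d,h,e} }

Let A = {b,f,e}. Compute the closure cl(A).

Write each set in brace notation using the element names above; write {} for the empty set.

closure: X∖int(X∖A) = X∖{a,d,h} = {b,f,g,e}

{b,f,g,e}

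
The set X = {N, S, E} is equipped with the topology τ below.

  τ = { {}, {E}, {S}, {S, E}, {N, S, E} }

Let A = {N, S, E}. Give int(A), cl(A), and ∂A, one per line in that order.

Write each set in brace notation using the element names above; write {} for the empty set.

int(A) = {N, S, E}
cl(A)  = {N, S, E}
∂A     = {}

open subsets of A: {}, {E}, {S}, {S, E}, {N, S, E}; so int(A) = {N, S, E}
closure: X∖int(X∖A) = X∖{} = {N, S, E}
∂A = {N, S, E} minus {N, S, E} = {}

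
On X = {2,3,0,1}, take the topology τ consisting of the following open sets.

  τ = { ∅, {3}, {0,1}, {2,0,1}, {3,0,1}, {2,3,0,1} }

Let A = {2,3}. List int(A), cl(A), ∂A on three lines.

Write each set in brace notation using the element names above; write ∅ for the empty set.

int(A) = {3}
cl(A)  = {2,3}
∂A     = {2}

interior: largest open inside A is {3} (from ∅, {3})
cl via duality: int({0,1}) = {0,1}, so X∖{0,1} = {2,3}
cl∖int = {2}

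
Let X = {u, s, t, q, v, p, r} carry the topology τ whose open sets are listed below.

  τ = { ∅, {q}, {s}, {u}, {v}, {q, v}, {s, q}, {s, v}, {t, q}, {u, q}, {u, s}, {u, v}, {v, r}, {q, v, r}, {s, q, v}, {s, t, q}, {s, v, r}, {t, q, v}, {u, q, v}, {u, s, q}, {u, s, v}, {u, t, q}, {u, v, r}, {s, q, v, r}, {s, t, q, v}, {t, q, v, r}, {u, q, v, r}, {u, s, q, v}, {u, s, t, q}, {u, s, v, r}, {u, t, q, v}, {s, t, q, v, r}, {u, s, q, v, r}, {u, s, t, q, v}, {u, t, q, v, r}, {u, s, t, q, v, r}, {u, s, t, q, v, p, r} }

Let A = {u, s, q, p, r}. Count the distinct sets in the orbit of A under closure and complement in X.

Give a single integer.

10

X∖A={t, v}, int(X∖A)={v}, hence cl(A)={u, s, t, q, p, r}
Orbit (k=closure, c=complement):
  1. A     = {u, s, q, p, r}
  2. kA    = {u, s, t, q, p, r}
  3. cA    = {t, v}
  4. ckA   = {v}
  5. kcA   = {t, v, p, r}
  6. kckA  = {v, p, r}
  7. ckcA  = {u, s, q}
  8. ckckA = {u, s, t, q}
  9. kckcA = {u, s, t, q, p}
  10. ckckcA = {v, r}
(closed under both — stop)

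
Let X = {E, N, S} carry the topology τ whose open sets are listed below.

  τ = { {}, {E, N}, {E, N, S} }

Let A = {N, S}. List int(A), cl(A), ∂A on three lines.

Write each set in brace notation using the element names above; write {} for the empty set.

U open, U⊆A: {}. int(A) = ⋃ = {}
X∖A={E}, int(X∖A)={}, hence cl(A)={E, N, S}
∂A: remove int from cl → {E, N, S}

int(A) = {}
cl(A)  = {E, N, S}
∂A     = {E, N, S}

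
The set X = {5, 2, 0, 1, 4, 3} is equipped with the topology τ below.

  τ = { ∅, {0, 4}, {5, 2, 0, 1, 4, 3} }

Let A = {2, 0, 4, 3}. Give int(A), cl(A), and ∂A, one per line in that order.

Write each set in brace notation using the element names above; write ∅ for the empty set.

int(A) = {0, 4}
cl(A)  = {5, 2, 0, 1, 4, 3}
∂A     = {5, 2, 1, 3}

opens ⊆ A: ∅, {0, 4}; union → int = {0, 4}
complement {5, 1}; its interior ∅; cl(A) = X∖∅ = {5, 2, 0, 1, 4, 3}
boundary = {5, 2, 0, 1, 4, 3} ∖ {0, 4} = {5, 2, 1, 3}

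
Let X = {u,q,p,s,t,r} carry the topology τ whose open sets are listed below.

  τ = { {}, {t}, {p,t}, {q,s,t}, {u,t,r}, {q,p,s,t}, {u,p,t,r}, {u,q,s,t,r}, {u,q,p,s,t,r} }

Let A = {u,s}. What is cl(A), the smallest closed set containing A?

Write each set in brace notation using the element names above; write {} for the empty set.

{u,q,s,r}

cl via duality: int({q,p,t,r}) = {p,t}, so X∖{p,t} = {u,q,s,r}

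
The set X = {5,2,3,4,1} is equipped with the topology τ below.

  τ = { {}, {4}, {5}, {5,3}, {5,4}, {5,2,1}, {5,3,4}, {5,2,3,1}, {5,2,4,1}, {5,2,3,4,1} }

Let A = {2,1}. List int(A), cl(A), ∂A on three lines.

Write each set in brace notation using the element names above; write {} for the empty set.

U open, U⊆A: {}. int(A) = ⋃ = {}
X∖A={5,3,4}, int(X∖A)={5,3,4}, hence cl(A)={2,1}
∂A: remove int from cl → {2,1}

int(A) = {}
cl(A)  = {2,1}
∂A     = {2,1}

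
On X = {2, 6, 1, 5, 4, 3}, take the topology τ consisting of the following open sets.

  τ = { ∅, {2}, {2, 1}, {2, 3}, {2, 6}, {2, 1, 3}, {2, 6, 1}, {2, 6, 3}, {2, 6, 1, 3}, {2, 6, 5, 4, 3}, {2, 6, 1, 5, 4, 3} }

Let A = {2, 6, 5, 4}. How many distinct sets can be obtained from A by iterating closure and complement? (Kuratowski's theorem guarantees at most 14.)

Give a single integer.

closure: X∖int(X∖A) = X∖∅ = {2, 6, 1, 5, 4, 3}
Let k=closure and c=complement:
  1. A     = {2, 6, 5, 4}
  2. kA    = {2, 6, 1, 5, 4, 3}
  3. cA    = {1, 3}
  4. ckA   = ∅
  5. kcA   = {1, 5, 4, 3}
  6. ckcA  = {2, 6}
— saturated at 6

6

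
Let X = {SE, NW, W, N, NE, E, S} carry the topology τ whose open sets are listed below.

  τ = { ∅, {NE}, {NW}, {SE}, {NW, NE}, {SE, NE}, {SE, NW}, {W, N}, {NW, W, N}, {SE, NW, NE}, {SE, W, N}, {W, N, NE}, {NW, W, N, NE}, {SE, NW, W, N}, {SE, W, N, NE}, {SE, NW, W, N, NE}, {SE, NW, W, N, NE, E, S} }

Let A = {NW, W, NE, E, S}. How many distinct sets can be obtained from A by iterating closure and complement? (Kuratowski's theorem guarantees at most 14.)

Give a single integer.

10

cl via duality: int({SE, N}) = {SE}, so X∖{SE} = {NW, W, N, NE, E, S}
Write k for closure, c for complement:
  1. A     = {NW, W, NE, E, S}
  2. kA    = {NW, W, N, NE, E, S}
  3. cA    = {SE, N}
  4. ckA   = {SE}
  5. kcA   = {SE, W, N, E, S}
  6. kckA  = {SE, E, S}
  7. ckcA  = {NW, NE}
  8. ckckA = {NW, W, N, NE}
  9. kckcA = {NW, NE, E, S}
  10. ckckcA = {SE, W, N}
applying k or c yields no new set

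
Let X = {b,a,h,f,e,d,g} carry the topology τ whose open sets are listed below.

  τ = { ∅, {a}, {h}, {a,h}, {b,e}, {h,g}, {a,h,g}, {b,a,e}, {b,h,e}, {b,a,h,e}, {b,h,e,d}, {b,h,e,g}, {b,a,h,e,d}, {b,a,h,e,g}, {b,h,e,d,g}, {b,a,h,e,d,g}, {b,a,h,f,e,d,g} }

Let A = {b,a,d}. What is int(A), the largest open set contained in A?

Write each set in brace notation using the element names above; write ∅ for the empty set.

{a}

interior: largest open inside A is {a} (from ∅, {a})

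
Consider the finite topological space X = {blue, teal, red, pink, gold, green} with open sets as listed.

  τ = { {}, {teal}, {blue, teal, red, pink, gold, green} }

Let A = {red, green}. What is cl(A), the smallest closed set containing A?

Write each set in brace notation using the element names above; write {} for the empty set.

{blue, red, pink, gold, green}

complement {blue, teal, pink, gold}; its interior {teal}; cl(A) = X∖{teal} = {blue, red, pink, gold, green}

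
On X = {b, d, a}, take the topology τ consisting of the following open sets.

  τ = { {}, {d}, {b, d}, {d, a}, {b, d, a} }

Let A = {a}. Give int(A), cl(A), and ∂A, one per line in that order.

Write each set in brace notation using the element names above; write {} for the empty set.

int(A) = {}
cl(A)  = {a}
∂A     = {a}

interior: largest open inside A is {} (from {})
cl via duality: int({b, d}) = {b, d}, so X∖{b, d} = {a}
cl∖int = {a}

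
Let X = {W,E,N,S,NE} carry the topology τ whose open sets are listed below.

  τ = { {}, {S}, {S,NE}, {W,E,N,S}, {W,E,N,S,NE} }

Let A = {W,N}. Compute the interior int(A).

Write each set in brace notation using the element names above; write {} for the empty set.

interior: largest open inside A is {} (from {})

{}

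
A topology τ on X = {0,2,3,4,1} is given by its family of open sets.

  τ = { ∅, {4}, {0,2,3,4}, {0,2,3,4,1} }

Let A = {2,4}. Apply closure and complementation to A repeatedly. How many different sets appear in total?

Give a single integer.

6

closure: X∖int(X∖A) = X∖∅ = {0,2,3,4,1}
Let k=closure and c=complement:
  1. A     = {2,4}
  2. kA    = {0,2,3,4,1}
  3. cA    = {0,3,1}
  4. ckA   = ∅
  5. kcA   = {0,2,3,1}
  6. ckcA  = {4}
— saturated at 6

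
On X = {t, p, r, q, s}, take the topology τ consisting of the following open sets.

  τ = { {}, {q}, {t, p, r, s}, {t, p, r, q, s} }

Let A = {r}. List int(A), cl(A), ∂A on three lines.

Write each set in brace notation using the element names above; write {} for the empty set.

open subsets of A: {}; so int(A) = {}
closure: X∖int(X∖A) = X∖{q} = {t, p, r, s}
∂A = {t, p, r, s} minus {} = {t, p, r, s}

int(A) = {}
cl(A)  = {t, p, r, s}
∂A     = {t, p, r, s}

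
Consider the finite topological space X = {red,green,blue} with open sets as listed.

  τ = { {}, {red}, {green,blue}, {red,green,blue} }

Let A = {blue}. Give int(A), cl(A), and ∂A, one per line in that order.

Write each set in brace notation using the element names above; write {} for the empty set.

int(A) = {}
cl(A)  = {green,blue}
∂A     = {green,blue}

interior: largest open inside A is {} (from {})
cl via duality: int({red,green}) = {red}, so X∖{red} = {green,blue}
cl∖int = {green,blue}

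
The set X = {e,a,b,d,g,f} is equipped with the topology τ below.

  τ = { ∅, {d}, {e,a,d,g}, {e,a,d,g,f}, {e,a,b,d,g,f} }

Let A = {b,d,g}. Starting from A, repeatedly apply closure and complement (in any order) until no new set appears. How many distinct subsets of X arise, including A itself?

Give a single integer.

6

closure: X∖int(X∖A) = X∖∅ = {e,a,b,d,g,f}
Let k=closure and c=complement:
  1. A     = {b,d,g}
  2. kA    = {e,a,b,d,g,f}
  3. cA    = {e,a,f}
  4. ckA   = ∅
  5. kcA   = {e,a,b,g,f}
  6. ckcA  = {d}
— saturated at 6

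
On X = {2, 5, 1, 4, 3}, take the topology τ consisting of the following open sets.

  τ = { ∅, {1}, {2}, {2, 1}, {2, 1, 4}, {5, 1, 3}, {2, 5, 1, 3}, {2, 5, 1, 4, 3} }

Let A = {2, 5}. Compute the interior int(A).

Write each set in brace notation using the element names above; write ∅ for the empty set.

{2}

U open, U⊆A: ∅, {2}. int(A) = ⋃ = {2}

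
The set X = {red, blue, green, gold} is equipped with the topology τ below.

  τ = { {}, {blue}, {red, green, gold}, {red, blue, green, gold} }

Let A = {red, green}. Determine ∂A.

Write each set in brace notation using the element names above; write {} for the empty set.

{red, green, gold}

interior: largest open inside A is {} (from {})
cl via duality: int({blue, gold}) = {blue}, so X∖{blue} = {red, green, gold}
cl∖int = {red, green, gold}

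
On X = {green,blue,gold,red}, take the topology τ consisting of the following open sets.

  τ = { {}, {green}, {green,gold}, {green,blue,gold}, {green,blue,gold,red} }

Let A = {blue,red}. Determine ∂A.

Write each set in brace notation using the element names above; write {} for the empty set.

{blue,red}

interior: largest open inside A is {} (from {})
cl via duality: int({green,gold}) = {green,gold}, so X∖{green,gold} = {blue,red}
cl∖int = {blue,red}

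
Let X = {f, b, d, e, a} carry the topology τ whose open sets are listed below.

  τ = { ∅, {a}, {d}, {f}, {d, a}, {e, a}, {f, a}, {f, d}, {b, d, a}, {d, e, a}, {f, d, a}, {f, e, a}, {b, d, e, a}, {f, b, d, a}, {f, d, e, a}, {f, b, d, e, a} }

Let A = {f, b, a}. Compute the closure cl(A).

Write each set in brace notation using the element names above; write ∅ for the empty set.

cl via duality: int({d, e}) = {d}, so X∖{d} = {f, b, e, a}

{f, b, e, a}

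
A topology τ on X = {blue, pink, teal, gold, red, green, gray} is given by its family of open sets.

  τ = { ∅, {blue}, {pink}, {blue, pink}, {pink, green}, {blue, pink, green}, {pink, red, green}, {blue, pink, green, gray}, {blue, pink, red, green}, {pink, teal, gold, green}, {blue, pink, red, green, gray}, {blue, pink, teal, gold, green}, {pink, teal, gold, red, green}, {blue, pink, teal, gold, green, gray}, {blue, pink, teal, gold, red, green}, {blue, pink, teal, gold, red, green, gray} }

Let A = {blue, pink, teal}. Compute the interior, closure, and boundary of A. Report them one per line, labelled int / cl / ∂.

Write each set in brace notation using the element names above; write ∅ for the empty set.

int(A) = {blue, pink}
cl(A)  = {blue, pink, teal, gold, red, green, gray}
∂A     = {teal, gold, red, green, gray}

interior: largest open inside A is {blue, pink} (from ∅, {pink}, {blue}, {blue, pink})
cl via duality: int({gold, red, green, gray}) = ∅, so X∖∅ = {blue, pink, teal, gold, red, green, gray}
cl∖int = {teal, gold, red, green, gray}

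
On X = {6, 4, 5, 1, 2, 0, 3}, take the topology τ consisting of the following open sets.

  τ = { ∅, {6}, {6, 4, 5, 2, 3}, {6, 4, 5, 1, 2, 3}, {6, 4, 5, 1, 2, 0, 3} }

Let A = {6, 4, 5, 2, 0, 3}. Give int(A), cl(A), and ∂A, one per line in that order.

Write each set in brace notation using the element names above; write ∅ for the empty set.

int(A) = {6, 4, 5, 2, 3}
cl(A)  = {6, 4, 5, 1, 2, 0, 3}
∂A     = {1, 0}

interior: largest open inside A is {6, 4, 5, 2, 3} (from ∅, {6}, {6, 4, 5, 2, 3})
cl via duality: int({1}) = ∅, so X∖∅ = {6, 4, 5, 1, 2, 0, 3}
cl∖int = {1, 0}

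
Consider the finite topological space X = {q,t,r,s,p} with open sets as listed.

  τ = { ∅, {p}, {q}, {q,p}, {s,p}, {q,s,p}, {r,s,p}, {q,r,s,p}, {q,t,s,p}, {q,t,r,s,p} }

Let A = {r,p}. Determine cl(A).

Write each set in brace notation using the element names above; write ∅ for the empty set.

{t,r,s,p}

X∖A={q,t,s}, int(X∖A)={q}, hence cl(A)={t,r,s,p}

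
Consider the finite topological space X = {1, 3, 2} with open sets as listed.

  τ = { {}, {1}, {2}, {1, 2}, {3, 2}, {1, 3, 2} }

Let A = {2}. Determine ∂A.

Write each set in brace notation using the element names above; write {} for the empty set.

U open, U⊆A: {}, {2}. int(A) = ⋃ = {2}
X∖A={1, 3}, int(X∖A)={1}, hence cl(A)={3, 2}
∂A: remove int from cl → {3}

{3}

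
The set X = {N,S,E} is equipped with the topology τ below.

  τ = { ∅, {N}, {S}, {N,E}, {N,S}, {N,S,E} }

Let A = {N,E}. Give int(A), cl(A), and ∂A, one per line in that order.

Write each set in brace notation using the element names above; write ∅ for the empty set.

int(A) = {N,E}
cl(A)  = {N,E}
∂A     = ∅

interior: largest open inside A is {N,E} (from ∅, {N}, {N,E})
cl via duality: int({S}) = {S}, so X∖{S} = {N,E}
cl∖int = ∅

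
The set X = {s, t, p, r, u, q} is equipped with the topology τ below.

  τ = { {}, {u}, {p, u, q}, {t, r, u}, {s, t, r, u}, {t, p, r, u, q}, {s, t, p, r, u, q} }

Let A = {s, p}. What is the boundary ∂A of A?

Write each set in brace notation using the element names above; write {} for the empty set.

{s, p, q}

open subsets of A: {}; so int(A) = {}
closure: X∖int(X∖A) = X∖{t, r, u} = {s, p, q}
∂A = {s, p, q} minus {} = {s, p, q}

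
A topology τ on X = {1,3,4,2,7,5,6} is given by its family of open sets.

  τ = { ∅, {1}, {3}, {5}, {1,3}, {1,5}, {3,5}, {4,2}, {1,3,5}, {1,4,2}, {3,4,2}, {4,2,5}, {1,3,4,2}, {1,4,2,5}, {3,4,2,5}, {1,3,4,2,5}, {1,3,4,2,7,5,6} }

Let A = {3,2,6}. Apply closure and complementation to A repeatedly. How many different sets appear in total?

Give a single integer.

cl via duality: int({1,4,7,5}) = {1,5}, so X∖{1,5} = {3,4,2,7,6}
Write k for closure, c for complement:
  1. A     = {3,2,6}
  2. kA    = {3,4,2,7,6}
  3. cA    = {1,4,7,5}
  4. ckA   = {1,5}
  5. kcA   = {1,4,2,7,5,6}
  6. kckA  = {1,7,5,6}
  7. ckcA  = {3}
  8. ckckA = {3,4,2}
  9. kckcA = {3,7,6}
  10. ckckcA = {1,4,2,5}
applying k or c yields no new set

10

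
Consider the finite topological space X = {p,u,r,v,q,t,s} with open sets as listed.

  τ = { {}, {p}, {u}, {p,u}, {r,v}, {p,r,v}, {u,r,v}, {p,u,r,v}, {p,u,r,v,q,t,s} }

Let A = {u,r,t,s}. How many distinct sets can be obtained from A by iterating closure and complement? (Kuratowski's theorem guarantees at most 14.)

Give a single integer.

closure: X∖int(X∖A) = X∖{p} = {u,r,v,q,t,s}
Let k=closure and c=complement:
  1. A     = {u,r,t,s}
  2. kA    = {u,r,v,q,t,s}
  3. cA    = {p,v,q}
  4. ckA   = {p}
  5. kcA   = {p,r,v,q,t,s}
  6. kckA  = {p,q,t,s}
  7. ckcA  = {u}
  8. ckckA = {u,r,v}
  9. kckcA = {u,q,t,s}
  10. ckckcA = {p,r,v}
— saturated at 10

10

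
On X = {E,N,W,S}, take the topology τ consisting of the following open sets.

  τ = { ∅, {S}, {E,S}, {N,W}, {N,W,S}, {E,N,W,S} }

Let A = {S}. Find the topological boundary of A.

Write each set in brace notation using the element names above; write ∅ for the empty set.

open subsets of A: ∅, {S}; so int(A) = {S}
closure: X∖int(X∖A) = X∖{N,W} = {E,S}
∂A = {E,S} minus {S} = {E}

{E}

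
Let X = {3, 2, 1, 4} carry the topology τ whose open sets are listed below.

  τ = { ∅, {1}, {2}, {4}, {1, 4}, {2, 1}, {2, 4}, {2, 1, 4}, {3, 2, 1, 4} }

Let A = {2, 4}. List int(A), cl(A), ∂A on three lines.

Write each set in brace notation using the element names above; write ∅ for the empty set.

int(A) = {2, 4}
cl(A)  = {3, 2, 4}
∂A     = {3}

U open, U⊆A: ∅, {4}, {2}, {2, 4}. int(A) = ⋃ = {2, 4}
X∖A={3, 1}, int(X∖A)={1}, hence cl(A)={3, 2, 4}
∂A: remove int from cl → {3}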